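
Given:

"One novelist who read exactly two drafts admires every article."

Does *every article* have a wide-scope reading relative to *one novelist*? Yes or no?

Yes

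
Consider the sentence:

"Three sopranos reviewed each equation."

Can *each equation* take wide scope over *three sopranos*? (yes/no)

Yes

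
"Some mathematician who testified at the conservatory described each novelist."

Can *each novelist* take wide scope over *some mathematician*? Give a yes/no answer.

Yes

*each novelist* sits in the matrix clause, not in the relative clause on *some mathematician*.
No island intervenes, so both surface and inverse scope are derivable.
Both orderings are possible: *some mathematician* > *each novelist* and *each novelist* > *some mathematician*.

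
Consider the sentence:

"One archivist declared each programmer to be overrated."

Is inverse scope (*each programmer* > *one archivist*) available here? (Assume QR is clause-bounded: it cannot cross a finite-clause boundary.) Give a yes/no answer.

*each programmer* is an ECM subject; ECM complements are not islands, and the embedded quantifier may take matrix scope.
No island intervenes, so both surface and inverse scope are derivable.
So *each programmer* > *one archivist* is among the available readings.

Yes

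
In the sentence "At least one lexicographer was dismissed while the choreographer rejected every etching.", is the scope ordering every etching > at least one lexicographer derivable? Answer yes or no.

*every etching* sits inside the adjunct clause *while the choreographer rejected every etching*.
The adjunct-island constraint bars QR out of an adverbial clause.
So the wide-scope reading for *every etching* is blocked.

No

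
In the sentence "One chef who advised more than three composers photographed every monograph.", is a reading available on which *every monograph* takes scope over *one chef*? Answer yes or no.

*every monograph* is a matrix argument; only *one chef* is modified by the relative clause *who advised more than three composers*, so the RC island is irrelevant to the target quantifier.
QR within a single clause is free, so the lower quantifier may take scope over the higher one.

Yes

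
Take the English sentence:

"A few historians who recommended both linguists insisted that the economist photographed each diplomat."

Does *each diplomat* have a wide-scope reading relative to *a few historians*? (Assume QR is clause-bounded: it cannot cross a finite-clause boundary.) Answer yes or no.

The target quantifier *each diplomat* is part of the finite complement clause *that the economist photographed each diplomat*.
With QR restricted to its own tensed clause, the embedded quantifier cannot reach a matrix scope position.
Hence only narrow scope for *each diplomat* (under *a few historians*) survives.

No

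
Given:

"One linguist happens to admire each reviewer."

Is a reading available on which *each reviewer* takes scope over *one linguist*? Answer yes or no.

Yes

Raising constructions are monoclausal for scope purposes; *each reviewer* is not separated from *one linguist* by any island.
QR within a single clause is free, so the lower quantifier may take scope over the higher one.
Both orderings are possible: *one linguist* > *each reviewer* and *each reviewer* > *one linguist*.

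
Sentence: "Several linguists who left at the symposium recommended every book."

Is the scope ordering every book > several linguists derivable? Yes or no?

Although the sentence contains a relative clause (*who left at the symposium*), *every book* is outside it, in the matrix VP.
Clause-internal QR can adjoin the lower DP above the subject, yielding the inverse reading.

Yes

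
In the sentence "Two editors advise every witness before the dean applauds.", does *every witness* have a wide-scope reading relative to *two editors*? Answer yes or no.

Yes

Neither queried DP is inside the adjunct, so the adjunct-island constraint does not apply.
QR within a single clause is free, so the lower quantifier may take scope over the higher one.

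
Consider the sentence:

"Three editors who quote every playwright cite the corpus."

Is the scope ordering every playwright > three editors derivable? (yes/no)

*every playwright* sits inside the relative clause *who quote every playwright*.
Quantifiers inside a relative clause are trapped there; the RC boundary blocks QR.
*every playwright* is confined to the island and cannot take scope over *three editors*.

No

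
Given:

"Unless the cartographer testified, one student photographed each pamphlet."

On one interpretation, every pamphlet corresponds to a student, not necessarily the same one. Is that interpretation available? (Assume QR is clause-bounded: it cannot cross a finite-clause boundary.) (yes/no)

Yes

The paraphrase describes the scope ordering *each pamphlet* > *one student*.
*each pamphlet* is a matrix argument; the adjunct is an island but the target quantifier is outside it.
Clause-internal QR can adjoin the lower DP above the subject, yielding the inverse reading.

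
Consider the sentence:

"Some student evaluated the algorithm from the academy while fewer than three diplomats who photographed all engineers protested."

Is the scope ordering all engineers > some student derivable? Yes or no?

*all engineers* sits inside the relative clause *who photographed all engineers*, which is itself inside the adjunct *while fewer than three diplomats who photographed all engineers protested*.
Even if one barrier were somehow void, the other would still block QR.
*all engineers* > *some student* would require crossing that boundary, which is illicit.
(Only the surface reading survives: one fixed student with respect to all the relevant engineers.)

No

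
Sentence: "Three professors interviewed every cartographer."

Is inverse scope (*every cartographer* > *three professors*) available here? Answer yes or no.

Yes

Both DPs are arguments of the same predicate; there is no clause or island boundary between them.
No island intervenes, so both surface and inverse scope are derivable.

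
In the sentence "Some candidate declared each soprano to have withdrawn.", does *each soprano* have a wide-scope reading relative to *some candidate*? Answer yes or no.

Yes

*each soprano* is an ECM subject; ECM complements are not islands, and the embedded quantifier may take matrix scope.
QR within a single clause is free, so the lower quantifier may take scope over the higher one.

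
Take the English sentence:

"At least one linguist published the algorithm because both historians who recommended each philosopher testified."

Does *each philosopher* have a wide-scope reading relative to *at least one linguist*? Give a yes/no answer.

No

*each philosopher* sits inside the relative clause *who recommended each philosopher*, which is itself inside the adjunct *because both historians who recommended each philosopher testified*.
Both the relative clause and the enclosing adjunct are scope islands; QR cannot cross either.
The inverse ordering *each philosopher* > *at least one linguist* is therefore underivable.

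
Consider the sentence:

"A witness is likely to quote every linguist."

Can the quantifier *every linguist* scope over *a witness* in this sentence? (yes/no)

Yes

*every linguist* is inside a raising infinitive, which is transparent to QR (no CP barrier), so it behaves as a matrix argument.
Since no island is crossed, the inverse ordering is licensed alongside surface scope.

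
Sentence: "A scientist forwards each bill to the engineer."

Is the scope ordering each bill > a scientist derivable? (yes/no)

*each bill* and *a scientist* are in the same minimal clause.
Since no island is crossed, the inverse ordering is licensed alongside surface scope.

Yes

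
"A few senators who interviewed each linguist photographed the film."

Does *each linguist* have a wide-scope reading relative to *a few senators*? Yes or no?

No

*each linguist* occurs within the relative clause *who interviewed each linguist*.
QR out of a relative clause is ruled out by the relative-clause island constraint.
So *each linguist* cannot raise to a position above *a few senators*.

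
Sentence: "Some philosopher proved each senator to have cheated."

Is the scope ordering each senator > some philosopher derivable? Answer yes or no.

The ECM infinitive is scope-transparent — *each senator* is free to raise above *some philosopher*.
Since no island is crossed, the inverse ordering is licensed alongside surface scope.
Both orderings are possible: *some philosopher* > *each senator* and *each senator* > *some philosopher*.

Yes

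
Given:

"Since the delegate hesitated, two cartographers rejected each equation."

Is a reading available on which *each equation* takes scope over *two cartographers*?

Neither queried DP is inside the adjunct, so the adjunct-island constraint does not apply.
With no island boundary between them, the object can take inverse scope over the subject via ordinary QR within the clause.

Yes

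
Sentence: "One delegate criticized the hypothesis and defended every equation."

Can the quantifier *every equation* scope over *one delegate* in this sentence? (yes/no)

No

*every equation* sits inside one conjunct of the coordinate structure (*defended every equation*).
Asymmetric QR out of one conjunct violates the Coordinate Structure Constraint.
So the wide-scope reading for *every equation* is blocked.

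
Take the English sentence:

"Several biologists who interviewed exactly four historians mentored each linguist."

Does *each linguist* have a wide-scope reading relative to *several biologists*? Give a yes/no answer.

Yes

The relative clause *who interviewed exactly four historians* modifies *several biologists*, but *each linguist* is not inside that relative clause — it is an argument of the matrix verb.
Ordinary QR to a clause-peripheral position gives the wide-scope LF for the lower DP.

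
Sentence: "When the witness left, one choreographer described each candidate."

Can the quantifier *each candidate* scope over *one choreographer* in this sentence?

Yes

*each candidate* is a matrix argument; the adjunct is an island but the target quantifier is outside it.
No island intervenes, so both surface and inverse scope are derivable.
The sentence is scopally ambiguous between *one choreographer* > *each candidate* and *each candidate* > *one choreographer*.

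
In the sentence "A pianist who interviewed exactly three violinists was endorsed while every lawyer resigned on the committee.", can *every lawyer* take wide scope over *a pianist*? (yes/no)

No

The target quantifier *every lawyer* is part of the adjunct clause *while every lawyer resigned on the committee*.
Scope out of an adjunct clause is unavailable: QR respects the adjunct-island constraint.
The inverse ordering *every lawyer* > *a pianist* is therefore underivable.
(Only the surface reading survives: one fixed pianist with respect to all the relevant lawyers.)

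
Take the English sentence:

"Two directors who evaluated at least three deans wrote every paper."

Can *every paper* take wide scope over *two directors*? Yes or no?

Yes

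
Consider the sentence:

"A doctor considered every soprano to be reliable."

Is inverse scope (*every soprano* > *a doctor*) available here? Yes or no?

*every soprano* is an ECM subject; ECM complements are not islands, and the embedded quantifier may take matrix scope.
Since no island is crossed, the inverse ordering is licensed alongside surface scope.

Yes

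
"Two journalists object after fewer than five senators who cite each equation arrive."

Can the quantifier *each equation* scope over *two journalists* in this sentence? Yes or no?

*each equation* is embedded in the relative clause *who cite each equation*, which is itself inside the adjunct *after fewer than five senators who cite each equation arrive*.
Even if one barrier were somehow void, the other would still block QR.
So *each equation* cannot raise to a position above *two journalists*.

No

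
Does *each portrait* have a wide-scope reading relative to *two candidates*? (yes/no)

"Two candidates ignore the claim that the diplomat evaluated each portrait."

No

The DP *each portrait* is contained in the complex NP *the claim that the diplomat evaluated each portrait*.
Since the clause is the complement of a nominal head, the CNPC blocks scope extraction.
*each portrait* is confined to the island and cannot take scope over *two candidates*.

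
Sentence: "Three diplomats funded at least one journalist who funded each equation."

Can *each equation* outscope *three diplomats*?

No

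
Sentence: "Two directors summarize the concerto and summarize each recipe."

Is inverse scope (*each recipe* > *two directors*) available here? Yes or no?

No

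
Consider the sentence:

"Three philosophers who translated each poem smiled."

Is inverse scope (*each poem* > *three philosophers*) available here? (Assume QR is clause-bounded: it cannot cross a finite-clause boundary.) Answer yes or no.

Structurally, *each poem* is inside the relative clause *who translated each poem*.
QR out of a relative clause is ruled out by the relative-clause island constraint.
*each poem* > *three philosophers* would require crossing that boundary, which is illicit.

No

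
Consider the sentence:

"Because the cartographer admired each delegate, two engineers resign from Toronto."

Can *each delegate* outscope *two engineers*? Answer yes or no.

The target quantifier *each delegate* is part of the adjunct clause *because the cartographer admired each delegate*.
Adjunct clauses are scope islands: a quantifier inside an adjunct cannot raise into the matrix clause.
There is no licit LF on which *each delegate* c-commands *two engineers*.

No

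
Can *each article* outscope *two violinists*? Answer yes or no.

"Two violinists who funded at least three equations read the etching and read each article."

No

*each article* is embedded in one conjunct of the coordinate structure (*read each article*).
QR out of a conjunct would have to apply non-ATB, which the CSC forbids.
So *each article* cannot raise to a position above *two violinists*.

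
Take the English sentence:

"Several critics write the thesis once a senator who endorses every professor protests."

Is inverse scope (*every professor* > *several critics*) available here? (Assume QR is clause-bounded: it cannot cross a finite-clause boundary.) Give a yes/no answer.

*every professor* sits inside the relative clause *who endorses every professor*, which is itself inside the adjunct *once a senator who endorses every professor protests*.
Two island boundaries intervene — the relative clause and the adjunct. Either alone would block QR.
*every professor* > *several critics* would require crossing that boundary, which is illicit.

No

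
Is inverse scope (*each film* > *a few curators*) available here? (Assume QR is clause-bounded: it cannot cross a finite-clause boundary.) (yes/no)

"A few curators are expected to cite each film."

*each film* is the object of the infinitival complement of a raising predicate; raising infinitives are transparent for QR, so the two DPs are in effect clausemates.
Clause-internal QR can adjoin the lower DP above the subject, yielding the inverse reading.
So *each film* > *a few curators* is among the available readings.

Yes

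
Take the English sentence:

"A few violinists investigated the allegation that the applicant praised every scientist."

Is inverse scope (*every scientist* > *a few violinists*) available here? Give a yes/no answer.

No

*every scientist* sits inside the complex NP *the allegation that the applicant praised every scientist*.
Noun-complement clauses are scope islands (the Complex NP Constraint): a quantifier inside one cannot scope into the matrix.
The inverse ordering *every scientist* > *a few violinists* is therefore underivable.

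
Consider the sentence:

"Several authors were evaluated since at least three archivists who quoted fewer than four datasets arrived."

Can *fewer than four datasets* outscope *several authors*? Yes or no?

No

The target quantifier *fewer than four datasets* is part of the relative clause *who quoted fewer than four datasets*, which is itself inside the adjunct *since at least three archivists who quoted fewer than four datasets arrived*.
Both the relative clause and the enclosing adjunct are scope islands; QR cannot cross either.
*fewer than four datasets* is confined to the island and cannot take scope over *several authors*.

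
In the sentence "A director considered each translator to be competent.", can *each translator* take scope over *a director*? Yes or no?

This is an ECM construction: *each translator* is the infinitival subject, Case-marked by the matrix verb, and the infinitive is transparent for QR.
Clause-internal QR can adjoin the lower DP above the subject, yielding the inverse reading.
So *each translator* > *a director* is among the available readings.

Yes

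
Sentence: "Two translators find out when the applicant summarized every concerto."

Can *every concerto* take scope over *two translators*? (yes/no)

The DP *every concerto* is contained in the embedded question *when the applicant summarized every concerto*.
An indirect question is a wh-island; the filled [Spec,CP] blocks QR across the CP edge.
So the wide-scope reading for *every concerto* is blocked.

No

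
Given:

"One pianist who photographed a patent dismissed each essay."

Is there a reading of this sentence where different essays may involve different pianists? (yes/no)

The described interpretation is the *each essay* > *one pianist* scoping.
*each essay* is a matrix argument; only *one pianist* is modified by the relative clause *who photographed a patent*, so the RC island is irrelevant to the target quantifier.
Clause-internal QR can adjoin the lower DP above the subject, yielding the inverse reading.

Yes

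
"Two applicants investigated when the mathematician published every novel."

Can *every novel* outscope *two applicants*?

The DP *every novel* is contained in the embedded question *when the mathematician published every novel*.
The wh-island constraint blocks QR out of an embedded interrogative.
There is no licit LF on which *every novel* c-commands *two applicants*.

No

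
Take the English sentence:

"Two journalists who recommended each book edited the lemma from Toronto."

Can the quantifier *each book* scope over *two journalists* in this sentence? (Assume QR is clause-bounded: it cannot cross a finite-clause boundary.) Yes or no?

No

The DP *each book* is contained in the relative clause *who recommended each book*.
The relative clause forms an island for QR, so the quantifier is confined to the head noun's restrictor.
So *each book* cannot raise high enough to outscope *two journalists*; only the surface ordering *two journalists* > *each book* is available.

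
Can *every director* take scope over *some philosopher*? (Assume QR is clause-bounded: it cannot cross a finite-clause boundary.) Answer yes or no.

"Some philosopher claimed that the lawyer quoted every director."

No

The target quantifier *every director* is part of the finite complement clause *that the lawyer quoted every director*.
With QR restricted to its own tensed clause, the embedded quantifier cannot reach a matrix scope position.
Hence only narrow scope for *every director* (under *some philosopher*) survives.
(Only the surface reading survives: one fixed philosopher with respect to all the relevant directors.)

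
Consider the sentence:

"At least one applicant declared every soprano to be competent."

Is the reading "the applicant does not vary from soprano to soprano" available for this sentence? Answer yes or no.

The paraphrase describes the scope ordering *at least one applicant* > *every soprano*.
That is the surface-scope ordering, which is always one of the available readings — island constraints only ever restrict inverse scope.

Yes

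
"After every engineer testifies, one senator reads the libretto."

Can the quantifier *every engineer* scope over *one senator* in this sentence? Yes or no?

No

*every engineer* occurs within the adjunct clause *after every engineer testifies*.
Adverbial clauses are not L-marked, so they are barriers for QR — the quantifier cannot escape the adjunct.
*every engineer* is confined to the island and cannot take scope over *one senator*.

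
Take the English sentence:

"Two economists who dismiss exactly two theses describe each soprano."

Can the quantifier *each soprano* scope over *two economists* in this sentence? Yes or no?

Yes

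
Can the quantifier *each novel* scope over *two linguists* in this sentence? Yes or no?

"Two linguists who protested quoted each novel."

Yes

Although the sentence contains a relative clause (*who protested*), *each novel* is outside it, in the matrix VP.
No island intervenes, so both surface and inverse scope are derivable.
So *each novel* > *two linguists* is among the available readings.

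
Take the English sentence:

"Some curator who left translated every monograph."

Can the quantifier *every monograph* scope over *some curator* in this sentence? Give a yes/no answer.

Yes

The RC *who left* is an island, but *every monograph* is not inside it — it is the matrix object, a clausemate of *some curator*.
QR within a single clause is free, so the lower quantifier may take scope over the higher one.
So *every monograph* > *some curator* is among the available readings.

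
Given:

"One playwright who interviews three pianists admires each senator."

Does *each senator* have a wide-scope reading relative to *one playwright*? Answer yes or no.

The relative clause *who interviews three pianists* modifies *one playwright*, but *each senator* is not inside that relative clause — it is an argument of the matrix verb.
Clause-internal QR can adjoin the lower DP above the subject, yielding the inverse reading.
The sentence is scopally ambiguous between *one playwright* > *each senator* and *each senator* > *one playwright*.

Yes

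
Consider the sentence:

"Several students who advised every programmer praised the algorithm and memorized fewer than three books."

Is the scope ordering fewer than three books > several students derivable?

No

The target quantifier *fewer than three books* is part of one conjunct of the coordinate structure (*memorized fewer than three books*).
QR out of a conjunct would have to apply non-ATB, which the CSC forbids.
Hence only narrow scope for *fewer than three books* (under *several students*) survives.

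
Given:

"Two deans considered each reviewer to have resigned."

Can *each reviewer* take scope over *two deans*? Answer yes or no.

Yes

*each reviewer* is an ECM subject; ECM complements are not islands, and the embedded quantifier may take matrix scope.
Nothing blocks QR of the lower DP to a position above the higher one, so inverse scope is available.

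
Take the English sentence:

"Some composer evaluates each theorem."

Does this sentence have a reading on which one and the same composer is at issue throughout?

This is the *some composer* > *each theorem* reading.
That is the surface-scope ordering, which is always one of the available readings — island constraints only ever restrict inverse scope.

Yes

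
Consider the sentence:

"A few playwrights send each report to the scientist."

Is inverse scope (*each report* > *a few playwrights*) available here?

Yes

Both DPs are arguments of the same predicate; there is no clause or island boundary between them.
Since no island is crossed, the inverse ordering is licensed alongside surface scope.
Both orderings are possible: *a few playwrights* > *each report* and *each report* > *a few playwrights*.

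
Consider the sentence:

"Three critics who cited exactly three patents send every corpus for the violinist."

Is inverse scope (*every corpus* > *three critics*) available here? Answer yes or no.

Although the sentence contains a relative clause (*who cited exactly three patents*), *every corpus* is outside it, in the matrix VP.
Nothing blocks QR of the lower DP to a position above the higher one, so inverse scope is available.

Yes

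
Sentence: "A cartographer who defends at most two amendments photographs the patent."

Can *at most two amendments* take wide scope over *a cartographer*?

The DP *at most two amendments* is contained in the relative clause *who defends at most two amendments*.
A relative clause is a scope island — quantifier raising cannot cross its boundary.
So *at most two amendments* cannot raise to a position above *a cartographer*.

No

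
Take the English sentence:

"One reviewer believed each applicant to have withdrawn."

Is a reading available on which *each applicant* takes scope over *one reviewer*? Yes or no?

Yes

This is an ECM construction: *each applicant* is the infinitival subject, Case-marked by the matrix verb, and the infinitive is transparent for QR.
QR within a single clause is free, so the lower quantifier may take scope over the higher one.
The sentence is scopally ambiguous between *one reviewer* > *each applicant* and *each applicant* > *one reviewer*.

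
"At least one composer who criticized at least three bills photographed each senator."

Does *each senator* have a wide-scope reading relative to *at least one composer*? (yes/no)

Yes

The RC *who criticized at least three bills* is an island, but *each senator* is not inside it — it is the matrix object, a clausemate of *at least one composer*.
QR within a single clause is free, so the lower quantifier may take scope over the higher one.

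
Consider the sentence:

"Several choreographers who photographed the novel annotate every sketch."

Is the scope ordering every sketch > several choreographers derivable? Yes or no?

*every sketch* sits in the matrix clause, not in the relative clause on *several choreographers*.
QR within a single clause is free, so the lower quantifier may take scope over the higher one.

Yes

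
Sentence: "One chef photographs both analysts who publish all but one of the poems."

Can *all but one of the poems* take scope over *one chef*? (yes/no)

*all but one of the poems* occurs within the relative clause *who publish all but one of the poems* modifying *both analysts*.
Relative clauses block scope extraction: QR cannot target a position outside the modified NP.
*all but one of the poems* is confined to the island and cannot take scope over *one chef*.

No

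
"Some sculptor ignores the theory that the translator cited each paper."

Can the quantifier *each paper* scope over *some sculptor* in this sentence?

*each paper* sits inside the complex NP *the theory that the translator cited each paper*.
Since the clause is the complement of a nominal head, the CNPC blocks scope extraction.
*each paper* is confined to the island and cannot take scope over *some sculptor*.

No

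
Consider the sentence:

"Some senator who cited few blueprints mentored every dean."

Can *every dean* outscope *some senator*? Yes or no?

Although the sentence contains a relative clause (*who cited few blueprints*), *every dean* is outside it, in the matrix VP.
Clause-internal QR can adjoin the lower DP above the subject, yielding the inverse reading.
Both orderings are possible: *some senator* > *every dean* and *every dean* > *some senator*.

Yes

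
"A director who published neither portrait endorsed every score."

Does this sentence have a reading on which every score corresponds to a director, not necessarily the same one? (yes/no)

The paraphrase describes the scope ordering *every score* > *a director*.
*every score* is a matrix argument; only *a director* is modified by the relative clause *who published neither portrait*, so the RC island is irrelevant to the target quantifier.
QR within a single clause is free, so the lower quantifier may take scope over the higher one.
The sentence is scopally ambiguous between *a director* > *every score* and *every score* > *a director*.

Yes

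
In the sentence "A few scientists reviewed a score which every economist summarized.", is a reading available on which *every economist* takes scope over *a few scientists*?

Structurally, *every economist* is inside the relative clause *which every economist summarized* modifying *a score*.
A relative clause is a scope island — quantifier raising cannot cross its boundary.
The inverse ordering *every economist* > *a few scientists* is therefore underivable.

No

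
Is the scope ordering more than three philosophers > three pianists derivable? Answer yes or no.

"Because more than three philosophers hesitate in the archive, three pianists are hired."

*more than three philosophers* is embedded in the adjunct clause *because more than three philosophers hesitate in the archive*.
Adjunct clauses are scope islands: a quantifier inside an adjunct cannot raise into the matrix clause.
*more than three philosophers* is confined to the island and cannot take scope over *three pianists*.

No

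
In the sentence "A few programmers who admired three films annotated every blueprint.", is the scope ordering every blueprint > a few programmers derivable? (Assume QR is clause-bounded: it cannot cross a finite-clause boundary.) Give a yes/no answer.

The relative clause *who admired three films* modifies *a few programmers*, but *every blueprint* is not inside that relative clause — it is an argument of the matrix verb.
QR within a single clause is free, so the lower quantifier may take scope over the higher one.

Yes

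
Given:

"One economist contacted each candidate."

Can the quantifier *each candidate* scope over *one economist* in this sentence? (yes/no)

Yes

*each candidate* and *one economist* are in the same minimal clause.
QR within a single clause is free, so the lower quantifier may take scope over the higher one.
So *each candidate* > *one economist* is among the available readings.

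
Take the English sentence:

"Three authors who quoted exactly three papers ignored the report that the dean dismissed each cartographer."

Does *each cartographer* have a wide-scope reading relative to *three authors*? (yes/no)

No

The target quantifier *each cartographer* is part of the complex NP *the report that the dean dismissed each cartographer*.
The complex NP is opaque for QR — the quantifier is frozen inside the noun's complement.
*each cartographer* is confined to the island and cannot take scope over *three authors*.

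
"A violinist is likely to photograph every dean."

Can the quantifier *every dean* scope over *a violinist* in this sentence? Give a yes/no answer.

Yes

Raising constructions are monoclausal for scope purposes; *every dean* is not separated from *a violinist* by any island.
Clause-internal QR can adjoin the lower DP above the subject, yielding the inverse reading.
The sentence is scopally ambiguous between *a violinist* > *every dean* and *every dean* > *a violinist*.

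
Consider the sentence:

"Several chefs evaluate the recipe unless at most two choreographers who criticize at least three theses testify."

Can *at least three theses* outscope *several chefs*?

No

*at least three theses* is embedded in the relative clause *who criticize at least three theses*, which is itself inside the adjunct *unless at most two choreographers who criticize at least three theses testify*.
Two island boundaries intervene — the relative clause and the adjunct. Either alone would block QR.
*at least three theses* > *several chefs* would require crossing that boundary, which is illicit.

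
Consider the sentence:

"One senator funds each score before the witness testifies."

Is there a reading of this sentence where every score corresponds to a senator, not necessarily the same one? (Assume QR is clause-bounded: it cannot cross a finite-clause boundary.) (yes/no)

The described interpretation is the *each score* > *one senator* scoping.
The adjunct island is irrelevant here — *each score* and *one senator* are both in the matrix clause.
Clause-internal QR can adjoin the lower DP above the subject, yielding the inverse reading.

Yes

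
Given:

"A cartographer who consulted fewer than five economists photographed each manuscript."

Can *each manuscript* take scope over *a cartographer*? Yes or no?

Yes

The relative clause *who consulted fewer than five economists* modifies *a cartographer*, but *each manuscript* is not inside that relative clause — it is an argument of the matrix verb.
QR within a single clause is free, so the lower quantifier may take scope over the higher one.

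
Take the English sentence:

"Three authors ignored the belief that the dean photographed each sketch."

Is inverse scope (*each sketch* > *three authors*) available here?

No

*each sketch* sits inside the complex NP *the belief that the dean photographed each sketch*.
A that-clause complement to a noun is an island; QR cannot cross the NP boundary.
So the wide-scope reading for *each sketch* is blocked.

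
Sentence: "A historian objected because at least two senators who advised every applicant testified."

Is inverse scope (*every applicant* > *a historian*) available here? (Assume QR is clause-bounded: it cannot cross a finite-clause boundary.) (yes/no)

*every applicant* occurs within the relative clause *who advised every applicant*, which is itself inside the adjunct *because at least two senators who advised every applicant testified*.
Nested islands: the RC island is itself inside an adjunct island, so wide scope is doubly excluded.
So the wide-scope reading for *every applicant* is blocked.

No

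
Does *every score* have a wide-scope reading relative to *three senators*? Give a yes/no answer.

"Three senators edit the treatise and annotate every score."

No

*every score* occurs within one conjunct of the coordinate structure (*annotate every score*).
QR out of a conjunct would have to apply non-ATB, which the CSC forbids.
There is no licit LF on which *every score* c-commands *three senators*.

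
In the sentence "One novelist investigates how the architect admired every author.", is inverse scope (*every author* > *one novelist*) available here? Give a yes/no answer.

No

*every author* sits inside the embedded question *how the architect admired every author*.
QR across an interrogative CP boundary is ruled out as a wh-island violation.
Hence only narrow scope for *every author* (under *one novelist*) survives.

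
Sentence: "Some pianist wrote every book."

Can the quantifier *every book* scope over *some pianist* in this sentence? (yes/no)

Yes

*some pianist* and *every book* are co-arguments of the matrix verb, with nothing but a clause-internal boundary between them.
Since no island is crossed, the inverse ordering is licensed alongside surface scope.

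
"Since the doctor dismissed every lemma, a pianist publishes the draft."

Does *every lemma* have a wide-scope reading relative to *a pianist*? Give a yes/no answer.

No

*every lemma* is embedded in the adjunct clause *since the doctor dismissed every lemma*.
Scope out of an adjunct clause is unavailable: QR respects the adjunct-island constraint.
So *every lemma* cannot raise to a position above *a pianist*.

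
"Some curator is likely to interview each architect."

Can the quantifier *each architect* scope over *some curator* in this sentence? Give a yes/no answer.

Raising constructions are monoclausal for scope purposes; *each architect* is not separated from *some curator* by any island.
With no island boundary between them, the object can take inverse scope over the subject via ordinary QR within the clause.

Yes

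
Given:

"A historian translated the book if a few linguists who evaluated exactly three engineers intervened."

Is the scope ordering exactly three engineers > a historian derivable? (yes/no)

*exactly three engineers* is embedded in the relative clause *who evaluated exactly three engineers*, which is itself inside the adjunct *if a few linguists who evaluated exactly three engineers intervened*.
Two island boundaries intervene — the relative clause and the adjunct. Either alone would block QR.
So the wide-scope reading for *exactly three engineers* is blocked.

No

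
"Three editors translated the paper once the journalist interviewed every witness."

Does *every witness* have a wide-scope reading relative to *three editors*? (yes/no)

*every witness* is embedded in the adjunct clause *once the journalist interviewed every witness*.
The adjunct-island constraint bars QR out of an adverbial clause.
*every witness* > *three editors* would require crossing that boundary, which is illicit.

No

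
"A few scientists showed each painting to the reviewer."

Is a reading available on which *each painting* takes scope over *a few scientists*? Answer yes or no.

Both DPs are arguments of the same predicate; there is no clause or island boundary between them.
Clause-internal QR can adjoin the lower DP above the subject, yielding the inverse reading.

Yes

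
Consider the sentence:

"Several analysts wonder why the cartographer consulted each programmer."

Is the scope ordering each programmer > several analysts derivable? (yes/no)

No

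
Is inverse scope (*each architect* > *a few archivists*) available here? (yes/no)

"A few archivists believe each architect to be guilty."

Yes

*each architect* is an ECM subject; ECM complements are not islands, and the embedded quantifier may take matrix scope.
QR within a single clause is free, so the lower quantifier may take scope over the higher one.
So *each architect* > *a few archivists* is among the available readings.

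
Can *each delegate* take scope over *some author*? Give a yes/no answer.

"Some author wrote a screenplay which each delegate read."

No

Structurally, *each delegate* is inside the relative clause *which each delegate read* modifying *a screenplay*.
A relative clause is a scope island — quantifier raising cannot cross its boundary.
The inverse ordering *each delegate* > *some author* is therefore underivable.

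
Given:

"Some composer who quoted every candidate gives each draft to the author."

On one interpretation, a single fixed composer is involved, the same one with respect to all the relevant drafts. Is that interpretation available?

The paraphrase describes the scope ordering *some composer* > *each draft*.
Surface scope (*some composer* > *each draft*) is always derivable; islands only block QR, not in-situ interpretation.

Yes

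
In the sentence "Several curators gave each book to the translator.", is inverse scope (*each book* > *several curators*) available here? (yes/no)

Yes

Both DPs are arguments of the same predicate; there is no clause or island boundary between them.
No island intervenes, so both surface and inverse scope are derivable.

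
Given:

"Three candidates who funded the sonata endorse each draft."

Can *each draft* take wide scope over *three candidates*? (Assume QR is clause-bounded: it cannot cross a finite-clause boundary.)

Yes

*each draft* is a matrix argument; only *three candidates* is modified by the relative clause *who funded the sonata*, so the RC island is irrelevant to the target quantifier.
Nothing blocks QR of the lower DP to a position above the higher one, so inverse scope is available.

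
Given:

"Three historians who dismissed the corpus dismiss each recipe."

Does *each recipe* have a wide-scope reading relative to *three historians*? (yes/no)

*each recipe* sits in the matrix clause, not in the relative clause on *three historians*.
Since no island is crossed, the inverse ordering is licensed alongside surface scope.

Yes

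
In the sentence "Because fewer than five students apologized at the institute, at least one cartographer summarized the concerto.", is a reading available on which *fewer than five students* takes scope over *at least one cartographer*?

No

The target quantifier *fewer than five students* is part of the adjunct clause *because fewer than five students apologized at the institute*.
Adjunct clauses are scope islands: a quantifier inside an adjunct cannot raise into the matrix clause.
*fewer than five students* is confined to the island and cannot take scope over *at least one cartographer*.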